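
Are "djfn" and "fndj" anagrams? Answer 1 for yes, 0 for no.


Strings: "djfn", "fndj"
Sorted first:  dfjn
Sorted second: dfjn
Sorted forms match => anagrams

1


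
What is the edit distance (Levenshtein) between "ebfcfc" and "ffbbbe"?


Computing edit distance: "ebfcfc" -> "ffbbbe"
DP table:
           f    f    b    b    b    e
      0    1    2    3    4    5    6
  e   1    1    2    3    4    5    5
  b   2    2    2    2    3    4    5
  f   3    2    2    3    3    4    5
  c   4    3    3    3    4    4    5
  f   5    4    3    4    4    5    5
  c   6    5    4    4    5    5    6
Edit distance = dp[6][6] = 6

6


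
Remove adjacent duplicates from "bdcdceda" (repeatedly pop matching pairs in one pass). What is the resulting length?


Input: bdcdceda
Stack-based adjacent duplicate removal:
  Read 'b': push. Stack: b
  Read 'd': push. Stack: bd
  Read 'c': push. Stack: bdc
  Read 'd': push. Stack: bdcd
  Read 'c': push. Stack: bdcdc
  Read 'e': push. Stack: bdcdce
  Read 'd': push. Stack: bdcdced
  Read 'a': push. Stack: bdcdceda
Final stack: "bdcdceda" (length 8)

8


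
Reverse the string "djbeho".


Input: djbeho
Reading characters right to left:
  Position 5: 'o'
  Position 4: 'h'
  Position 3: 'e'
  Position 2: 'b'
  Position 1: 'j'
  Position 0: 'd'
Reversed: ohebjd

ohebjd


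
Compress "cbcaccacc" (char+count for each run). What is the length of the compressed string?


Input: cbcaccacc
Runs:
  'c' x 1 => "c1"
  'b' x 1 => "b1"
  'c' x 1 => "c1"
  'a' x 1 => "a1"
  'c' x 2 => "c2"
  'a' x 1 => "a1"
  'c' x 2 => "c2"
Compressed: "c1b1c1a1c2a1c2"
Compressed length: 14

14


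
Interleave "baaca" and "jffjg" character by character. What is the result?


Interleaving "baaca" and "jffjg":
  Position 0: 'b' from first, 'j' from second => "bj"
  Position 1: 'a' from first, 'f' from second => "af"
  Position 2: 'a' from first, 'f' from second => "af"
  Position 3: 'c' from first, 'j' from second => "cj"
  Position 4: 'a' from first, 'g' from second => "ag"
Result: bjafafcjag

bjafafcjag


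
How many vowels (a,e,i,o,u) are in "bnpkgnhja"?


Input: bnpkgnhja
Checking each character:
  'b' at position 0: consonant
  'n' at position 1: consonant
  'p' at position 2: consonant
  'k' at position 3: consonant
  'g' at position 4: consonant
  'n' at position 5: consonant
  'h' at position 6: consonant
  'j' at position 7: consonant
  'a' at position 8: vowel (running total: 1)
Total vowels: 1

1


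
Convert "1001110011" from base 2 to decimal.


Input: "1001110011" in base 2
Positional expansion:
  Digit '1' (value 1) x 2^9 = 512
  Digit '0' (value 0) x 2^8 = 0
  Digit '0' (value 0) x 2^7 = 0
  Digit '1' (value 1) x 2^6 = 64
  Digit '1' (value 1) x 2^5 = 32
  Digit '1' (value 1) x 2^4 = 16
  Digit '0' (value 0) x 2^3 = 0
  Digit '0' (value 0) x 2^2 = 0
  Digit '1' (value 1) x 2^1 = 2
  Digit '1' (value 1) x 2^0 = 1
Sum = 627

627


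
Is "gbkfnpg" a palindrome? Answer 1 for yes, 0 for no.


Input: gbkfnpg
Reversed: gpnfkbg
  Compare pos 0 ('g') with pos 6 ('g'): match
  Compare pos 1 ('b') with pos 5 ('p'): MISMATCH
  Compare pos 2 ('k') with pos 4 ('n'): MISMATCH
Result: not a palindrome

0


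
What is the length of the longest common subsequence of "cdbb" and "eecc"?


LCS of "cdbb" and "eecc"
DP table:
           e    e    c    c
      0    0    0    0    0
  c   0    0    0    1    1
  d   0    0    0    1    1
  b   0    0    0    1    1
  b   0    0    0    1    1
LCS length = dp[4][4] = 1

1


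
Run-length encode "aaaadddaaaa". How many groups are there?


Input: aaaadddaaaa
Scanning for consecutive runs:
  Group 1: 'a' x 4 (positions 0-3)
  Group 2: 'd' x 3 (positions 4-6)
  Group 3: 'a' x 4 (positions 7-10)
Total groups: 3

3


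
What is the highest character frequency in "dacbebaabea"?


Input: dacbebaabea
Character counts:
  'a': 4
  'b': 3
  'c': 1
  'd': 1
  'e': 2
Maximum frequency: 4

4


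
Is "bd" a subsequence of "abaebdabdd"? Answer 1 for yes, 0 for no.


Check if "bd" is a subsequence of "abaebdabdd"
Greedy scan:
  Position 0 ('a'): no match needed
  Position 1 ('b'): matches sub[0] = 'b'
  Position 2 ('a'): no match needed
  Position 3 ('e'): no match needed
  Position 4 ('b'): no match needed
  Position 5 ('d'): matches sub[1] = 'd'
  Position 6 ('a'): no match needed
  Position 7 ('b'): no match needed
  Position 8 ('d'): no match needed
  Position 9 ('d'): no match needed
All 2 characters matched => is a subsequence

1


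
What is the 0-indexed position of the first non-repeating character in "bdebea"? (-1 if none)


Input: bdebea
Character frequencies:
  'a': 1
  'b': 2
  'd': 1
  'e': 2
Scanning left to right for freq == 1:
  Position 0 ('b'): freq=2, skip
  Position 1 ('d'): unique! => answer = 1

1


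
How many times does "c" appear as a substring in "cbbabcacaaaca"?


Searching for "c" in "cbbabcacaaaca"
Scanning each position:
  Position 0: "c" => MATCH
  Position 1: "b" => no
  Position 2: "b" => no
  Position 3: "a" => no
  Position 4: "b" => no
  Position 5: "c" => MATCH
  Position 6: "a" => no
  Position 7: "c" => MATCH
  Position 8: "a" => no
  Position 9: "a" => no
  Position 10: "a" => no
  Position 11: "c" => MATCH
  Position 12: "a" => no
Total occurrences: 4

4


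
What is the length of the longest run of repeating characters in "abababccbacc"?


Input: "abababccbacc"
Scanning for longest run:
  Position 1 ('b'): new char, reset run to 1
  Position 2 ('a'): new char, reset run to 1
  Position 3 ('b'): new char, reset run to 1
  Position 4 ('a'): new char, reset run to 1
  Position 5 ('b'): new char, reset run to 1
  Position 6 ('c'): new char, reset run to 1
  Position 7 ('c'): continues run of 'c', length=2
  Position 8 ('b'): new char, reset run to 1
  Position 9 ('a'): new char, reset run to 1
  Position 10 ('c'): new char, reset run to 1
  Position 11 ('c'): continues run of 'c', length=2
Longest run: 'c' with length 2

2


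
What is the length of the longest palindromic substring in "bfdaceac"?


Input: "bfdaceac"
Checking substrings for palindromes:
  No multi-char palindromic substrings found
Longest palindromic substring: "b" with length 1

1


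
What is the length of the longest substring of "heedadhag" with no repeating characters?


Input: "heedadhag"
Sliding window (track last position of each char):
  Position 0 ('h'): window [0,0] length 1 -- new best
  Position 1 ('e'): window [0,1] length 2 -- new best
  Position 2 ('e'): repeat (last at 1), move window start to 2
  Position 2 ('e'): window [2,2] length 1
  Position 3 ('d'): window [2,3] length 2
  Position 4 ('a'): window [2,4] length 3 -- new best
  Position 5 ('d'): repeat (last at 3), move window start to 4
  Position 5 ('d'): window [4,5] length 2
  Position 6 ('h'): window [4,6] length 3
  Position 7 ('a'): repeat (last at 4), move window start to 5
  Position 7 ('a'): window [5,7] length 3
  Position 8 ('g'): window [5,8] length 4 -- new best
Longest substring with no repeats: "dhag" with length 4

4


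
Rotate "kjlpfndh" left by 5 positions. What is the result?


Input: "kjlpfndh", rotate left by 5
First 5 characters: "kjlpf"
Remaining characters: "ndh"
Concatenate remaining + first: "ndh" + "kjlpf" = "ndhkjlpf"

ndhkjlpf


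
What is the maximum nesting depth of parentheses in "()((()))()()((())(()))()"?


Input: "()((()))()()((())(()))()"
Tracking depth:
  Position 0 '(': depth becomes 1
  Position 1 ')': depth becomes 0
  Position 2 '(': depth becomes 1
  Position 3 '(': depth becomes 2
  Position 4 '(': depth becomes 3
  Position 5 ')': depth becomes 2
  Position 6 ')': depth becomes 1
  Position 7 ')': depth becomes 0
  Position 8 '(': depth becomes 1
  Position 9 ')': depth becomes 0
  Position 10 '(': depth becomes 1
  Position 11 ')': depth becomes 0
  Position 12 '(': depth becomes 1
  Position 13 '(': depth becomes 2
  Position 14 '(': depth becomes 3
  Position 15 ')': depth becomes 2
  Position 16 ')': depth becomes 1
  Position 17 '(': depth becomes 2
  Position 18 '(': depth becomes 3
  Position 19 ')': depth becomes 2
  Position 20 ')': depth becomes 1
  Position 21 ')': depth becomes 0
  Position 22 '(': depth becomes 1
  Position 23 ')': depth becomes 0
Maximum depth reached: 3

3


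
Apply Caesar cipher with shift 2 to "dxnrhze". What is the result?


Caesar cipher: shift "dxnrhze" by 2
  'd' (pos 3) + 2 = pos 5 = 'f'
  'x' (pos 23) + 2 = pos 25 = 'z'
  'n' (pos 13) + 2 = pos 15 = 'p'
  'r' (pos 17) + 2 = pos 19 = 't'
  'h' (pos 7) + 2 = pos 9 = 'j'
  'z' (pos 25) + 2 = pos 1 = 'b'
  'e' (pos 4) + 2 = pos 6 = 'g'
Result: fzptjbg

fzptjbg


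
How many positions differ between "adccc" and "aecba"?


Comparing "adccc" and "aecba" position by position:
  Position 0: 'a' vs 'a' => same
  Position 1: 'd' vs 'e' => DIFFER
  Position 2: 'c' vs 'c' => same
  Position 3: 'c' vs 'b' => DIFFER
  Position 4: 'c' vs 'a' => DIFFER
Positions that differ: 3

3


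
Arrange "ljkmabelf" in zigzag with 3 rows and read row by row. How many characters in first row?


Zigzag "ljkmabelf" into 3 rows:
Placing characters:
  'l' => row 0
  'j' => row 1
  'k' => row 2
  'm' => row 1
  'a' => row 0
  'b' => row 1
  'e' => row 2
  'l' => row 1
  'f' => row 0
Rows:
  Row 0: "laf"
  Row 1: "jmbl"
  Row 2: "ke"
First row length: 3

3


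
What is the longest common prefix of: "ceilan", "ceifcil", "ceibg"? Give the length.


Words: ceilan, ceifcil, ceibg
  Position 0: all 'c' => match
  Position 1: all 'e' => match
  Position 2: all 'i' => match
  Position 3: ('l', 'f', 'b') => mismatch, stop
LCP = "cei" (length 3)

3


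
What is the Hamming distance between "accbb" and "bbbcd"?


Comparing "accbb" and "bbbcd" position by position:
  Position 0: 'a' vs 'b' => differ
  Position 1: 'c' vs 'b' => differ
  Position 2: 'c' vs 'b' => differ
  Position 3: 'b' vs 'c' => differ
  Position 4: 'b' vs 'd' => differ
Total differences (Hamming distance): 5

5


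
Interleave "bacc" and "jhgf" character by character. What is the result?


Interleaving "bacc" and "jhgf":
  Position 0: 'b' from first, 'j' from second => "bj"
  Position 1: 'a' from first, 'h' from second => "ah"
  Position 2: 'c' from first, 'g' from second => "cg"
  Position 3: 'c' from first, 'f' from second => "cf"
Result: bjahcgcf

bjahcgcf


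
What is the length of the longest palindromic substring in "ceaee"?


Input: "ceaee"
Checking substrings for palindromes:
  [1:4] "eae" (len 3) => palindrome
  [3:5] "ee" (len 2) => palindrome
Longest palindromic substring: "eae" with length 3

3


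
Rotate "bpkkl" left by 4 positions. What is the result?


Input: "bpkkl", rotate left by 4
First 4 characters: "bpkk"
Remaining characters: "l"
Concatenate remaining + first: "l" + "bpkk" = "lbpkk"

lbpkk


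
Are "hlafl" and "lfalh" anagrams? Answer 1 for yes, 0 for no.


Strings: "hlafl", "lfalh"
Sorted first:  afhll
Sorted second: afhll
Sorted forms match => anagrams

1


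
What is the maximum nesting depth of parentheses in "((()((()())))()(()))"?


Input: "((()((()())))()(()))"
Tracking depth:
  Position 0 '(': depth becomes 1
  Position 1 '(': depth becomes 2
  Position 2 '(': depth becomes 3
  Position 3 ')': depth becomes 2
  Position 4 '(': depth becomes 3
  Position 5 '(': depth becomes 4
  Position 6 '(': depth becomes 5
  Position 7 ')': depth becomes 4
  Position 8 '(': depth becomes 5
  Position 9 ')': depth becomes 4
  Position 10 ')': depth becomes 3
  Position 11 ')': depth becomes 2
  Position 12 ')': depth becomes 1
  Position 13 '(': depth becomes 2
  Position 14 ')': depth becomes 1
  Position 15 '(': depth becomes 2
  Position 16 '(': depth becomes 3
  Position 17 ')': depth becomes 2
  Position 18 ')': depth becomes 1
  Position 19 ')': depth becomes 0
Maximum depth reached: 5

5


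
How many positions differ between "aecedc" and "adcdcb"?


Comparing "aecedc" and "adcdcb" position by position:
  Position 0: 'a' vs 'a' => same
  Position 1: 'e' vs 'd' => DIFFER
  Position 2: 'c' vs 'c' => same
  Position 3: 'e' vs 'd' => DIFFER
  Position 4: 'd' vs 'c' => DIFFER
  Position 5: 'c' vs 'b' => DIFFER
Positions that differ: 4

4


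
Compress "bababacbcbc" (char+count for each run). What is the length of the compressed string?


Input: bababacbcbc
Runs:
  'b' x 1 => "b1"
  'a' x 1 => "a1"
  'b' x 1 => "b1"
  'a' x 1 => "a1"
  'b' x 1 => "b1"
  'a' x 1 => "a1"
  'c' x 1 => "c1"
  'b' x 1 => "b1"
  'c' x 1 => "c1"
  'b' x 1 => "b1"
  'c' x 1 => "c1"
Compressed: "b1a1b1a1b1a1c1b1c1b1c1"
Compressed length: 22

22


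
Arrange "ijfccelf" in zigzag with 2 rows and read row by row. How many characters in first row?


Zigzag "ijfccelf" into 2 rows:
Placing characters:
  'i' => row 0
  'j' => row 1
  'f' => row 0
  'c' => row 1
  'c' => row 0
  'e' => row 1
  'l' => row 0
  'f' => row 1
Rows:
  Row 0: "ifcl"
  Row 1: "jcef"
First row length: 4

4


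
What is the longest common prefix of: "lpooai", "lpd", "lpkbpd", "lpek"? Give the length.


Words: lpooai, lpd, lpkbpd, lpek
  Position 0: all 'l' => match
  Position 1: all 'p' => match
  Position 2: ('o', 'd', 'k', 'e') => mismatch, stop
LCP = "lp" (length 2)

2


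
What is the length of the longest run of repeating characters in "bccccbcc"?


Input: "bccccbcc"
Scanning for longest run:
  Position 1 ('c'): new char, reset run to 1
  Position 2 ('c'): continues run of 'c', length=2
  Position 3 ('c'): continues run of 'c', length=3
  Position 4 ('c'): continues run of 'c', length=4
  Position 5 ('b'): new char, reset run to 1
  Position 6 ('c'): new char, reset run to 1
  Position 7 ('c'): continues run of 'c', length=2
Longest run: 'c' with length 4

4


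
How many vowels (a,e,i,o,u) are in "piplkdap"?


Input: piplkdap
Checking each character:
  'p' at position 0: consonant
  'i' at position 1: vowel (running total: 1)
  'p' at position 2: consonant
  'l' at position 3: consonant
  'k' at position 4: consonant
  'd' at position 5: consonant
  'a' at position 6: vowel (running total: 2)
  'p' at position 7: consonant
Total vowels: 2

2


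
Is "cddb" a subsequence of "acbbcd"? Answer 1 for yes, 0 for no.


Check if "cddb" is a subsequence of "acbbcd"
Greedy scan:
  Position 0 ('a'): no match needed
  Position 1 ('c'): matches sub[0] = 'c'
  Position 2 ('b'): no match needed
  Position 3 ('b'): no match needed
  Position 4 ('c'): no match needed
  Position 5 ('d'): matches sub[1] = 'd'
Only matched 2/4 characters => not a subsequence

0


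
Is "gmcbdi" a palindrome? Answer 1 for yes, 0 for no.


Input: gmcbdi
Reversed: idbcmg
  Compare pos 0 ('g') with pos 5 ('i'): MISMATCH
  Compare pos 1 ('m') with pos 4 ('d'): MISMATCH
  Compare pos 2 ('c') with pos 3 ('b'): MISMATCH
Result: not a palindrome

0


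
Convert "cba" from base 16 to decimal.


Input: "cba" in base 16
Positional expansion:
  Digit 'c' (value 12) x 16^2 = 3072
  Digit 'b' (value 11) x 16^1 = 176
  Digit 'a' (value 10) x 16^0 = 10
Sum = 3258

3258


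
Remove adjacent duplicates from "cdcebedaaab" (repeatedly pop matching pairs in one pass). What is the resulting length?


Input: cdcebedaaab
Stack-based adjacent duplicate removal:
  Read 'c': push. Stack: c
  Read 'd': push. Stack: cd
  Read 'c': push. Stack: cdc
  Read 'e': push. Stack: cdce
  Read 'b': push. Stack: cdceb
  Read 'e': push. Stack: cdcebe
  Read 'd': push. Stack: cdcebed
  Read 'a': push. Stack: cdcebeda
  Read 'a': matches stack top 'a' => pop. Stack: cdcebed
  Read 'a': push. Stack: cdcebeda
  Read 'b': push. Stack: cdcebedab
Final stack: "cdcebedab" (length 9)

9


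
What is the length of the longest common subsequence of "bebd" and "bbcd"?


LCS of "bebd" and "bbcd"
DP table:
           b    b    c    d
      0    0    0    0    0
  b   0    1    1    1    1
  e   0    1    1    1    1
  b   0    1    2    2    2
  d   0    1    2    2    3
LCS length = dp[4][4] = 3

3


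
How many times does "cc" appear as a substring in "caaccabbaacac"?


Searching for "cc" in "caaccabbaacac"
Scanning each position:
  Position 0: "ca" => no
  Position 1: "aa" => no
  Position 2: "ac" => no
  Position 3: "cc" => MATCH
  Position 4: "ca" => no
  Position 5: "ab" => no
  Position 6: "bb" => no
  Position 7: "ba" => no
  Position 8: "aa" => no
  Position 9: "ac" => no
  Position 10: "ca" => no
  Position 11: "ac" => no
Total occurrences: 1

1


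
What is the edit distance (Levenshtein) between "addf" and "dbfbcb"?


Computing edit distance: "addf" -> "dbfbcb"
DP table:
           d    b    f    b    c    b
      0    1    2    3    4    5    6
  a   1    1    2    3    4    5    6
  d   2    1    2    3    4    5    6
  d   3    2    2    3    4    5    6
  f   4    3    3    2    3    4    5
Edit distance = dp[4][6] = 5

5


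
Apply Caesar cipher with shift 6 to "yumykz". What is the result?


Caesar cipher: shift "yumykz" by 6
  'y' (pos 24) + 6 = pos 4 = 'e'
  'u' (pos 20) + 6 = pos 0 = 'a'
  'm' (pos 12) + 6 = pos 18 = 's'
  'y' (pos 24) + 6 = pos 4 = 'e'
  'k' (pos 10) + 6 = pos 16 = 'q'
  'z' (pos 25) + 6 = pos 5 = 'f'
Result: easeqf

easeqf


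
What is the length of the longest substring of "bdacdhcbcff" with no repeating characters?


Input: "bdacdhcbcff"
Sliding window (track last position of each char):
  Position 0 ('b'): window [0,0] length 1 -- new best
  Position 1 ('d'): window [0,1] length 2 -- new best
  Position 2 ('a'): window [0,2] length 3 -- new best
  Position 3 ('c'): window [0,3] length 4 -- new best
  Position 4 ('d'): repeat (last at 1), move window start to 2
  Position 4 ('d'): window [2,4] length 3
  Position 5 ('h'): window [2,5] length 4
  Position 6 ('c'): repeat (last at 3), move window start to 4
  Position 6 ('c'): window [4,6] length 3
  Position 7 ('b'): window [4,7] length 4
  Position 8 ('c'): repeat (last at 6), move window start to 7
  Position 8 ('c'): window [7,8] length 2
  Position 9 ('f'): window [7,9] length 3
  Position 10 ('f'): repeat (last at 9), move window start to 10
  Position 10 ('f'): window [10,10] length 1
Longest substring with no repeats: "bdac" with length 4

4


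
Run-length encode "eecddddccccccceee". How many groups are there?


Input: eecddddccccccceee
Scanning for consecutive runs:
  Group 1: 'e' x 2 (positions 0-1)
  Group 2: 'c' x 1 (positions 2-2)
  Group 3: 'd' x 4 (positions 3-6)
  Group 4: 'c' x 7 (positions 7-13)
  Group 5: 'e' x 3 (positions 14-16)
Total groups: 5

5


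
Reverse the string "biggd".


Input: biggd
Reading characters right to left:
  Position 4: 'd'
  Position 3: 'g'
  Position 2: 'g'
  Position 1: 'i'
  Position 0: 'b'
Reversed: dggib

dggib


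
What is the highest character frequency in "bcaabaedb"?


Input: bcaabaedb
Character counts:
  'a': 3
  'b': 3
  'c': 1
  'd': 1
  'e': 1
Maximum frequency: 3

3


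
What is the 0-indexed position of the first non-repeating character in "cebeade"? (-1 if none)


Input: cebeade
Character frequencies:
  'a': 1
  'b': 1
  'c': 1
  'd': 1
  'e': 3
Scanning left to right for freq == 1:
  Position 0 ('c'): unique! => answer = 0

0


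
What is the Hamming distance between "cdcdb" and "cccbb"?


Comparing "cdcdb" and "cccbb" position by position:
  Position 0: 'c' vs 'c' => same
  Position 1: 'd' vs 'c' => differ
  Position 2: 'c' vs 'c' => same
  Position 3: 'd' vs 'b' => differ
  Position 4: 'b' vs 'b' => same
Total differences (Hamming distance): 2

2


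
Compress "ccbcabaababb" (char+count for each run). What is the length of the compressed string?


Input: ccbcabaababb
Runs:
  'c' x 2 => "c2"
  'b' x 1 => "b1"
  'c' x 1 => "c1"
  'a' x 1 => "a1"
  'b' x 1 => "b1"
  'a' x 2 => "a2"
  'b' x 1 => "b1"
  'a' x 1 => "a1"
  'b' x 2 => "b2"
Compressed: "c2b1c1a1b1a2b1a1b2"
Compressed length: 18

18


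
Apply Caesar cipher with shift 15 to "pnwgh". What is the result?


Caesar cipher: shift "pnwgh" by 15
  'p' (pos 15) + 15 = pos 4 = 'e'
  'n' (pos 13) + 15 = pos 2 = 'c'
  'w' (pos 22) + 15 = pos 11 = 'l'
  'g' (pos 6) + 15 = pos 21 = 'v'
  'h' (pos 7) + 15 = pos 22 = 'w'
Result: eclvw

eclvw


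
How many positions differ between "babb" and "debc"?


Comparing "babb" and "debc" position by position:
  Position 0: 'b' vs 'd' => DIFFER
  Position 1: 'a' vs 'e' => DIFFER
  Position 2: 'b' vs 'b' => same
  Position 3: 'b' vs 'c' => DIFFER
Positions that differ: 3

3


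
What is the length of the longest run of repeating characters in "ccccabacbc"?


Input: "ccccabacbc"
Scanning for longest run:
  Position 1 ('c'): continues run of 'c', length=2
  Position 2 ('c'): continues run of 'c', length=3
  Position 3 ('c'): continues run of 'c', length=4
  Position 4 ('a'): new char, reset run to 1
  Position 5 ('b'): new char, reset run to 1
  Position 6 ('a'): new char, reset run to 1
  Position 7 ('c'): new char, reset run to 1
  Position 8 ('b'): new char, reset run to 1
  Position 9 ('c'): new char, reset run to 1
Longest run: 'c' with length 4

4


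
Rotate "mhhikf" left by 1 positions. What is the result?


Input: "mhhikf", rotate left by 1
First 1 characters: "m"
Remaining characters: "hhikf"
Concatenate remaining + first: "hhikf" + "m" = "hhikfm"

hhikfm


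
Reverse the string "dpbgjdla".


Input: dpbgjdla
Reading characters right to left:
  Position 7: 'a'
  Position 6: 'l'
  Position 5: 'd'
  Position 4: 'j'
  Position 3: 'g'
  Position 2: 'b'
  Position 1: 'p'
  Position 0: 'd'
Reversed: aldjgbpd

aldjgbpd


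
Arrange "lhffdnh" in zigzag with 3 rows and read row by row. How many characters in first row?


Zigzag "lhffdnh" into 3 rows:
Placing characters:
  'l' => row 0
  'h' => row 1
  'f' => row 2
  'f' => row 1
  'd' => row 0
  'n' => row 1
  'h' => row 2
Rows:
  Row 0: "ld"
  Row 1: "hfn"
  Row 2: "fh"
First row length: 2

2


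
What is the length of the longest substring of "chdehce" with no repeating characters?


Input: "chdehce"
Sliding window (track last position of each char):
  Position 0 ('c'): window [0,0] length 1 -- new best
  Position 1 ('h'): window [0,1] length 2 -- new best
  Position 2 ('d'): window [0,2] length 3 -- new best
  Position 3 ('e'): window [0,3] length 4 -- new best
  Position 4 ('h'): repeat (last at 1), move window start to 2
  Position 4 ('h'): window [2,4] length 3
  Position 5 ('c'): window [2,5] length 4
  Position 6 ('e'): repeat (last at 3), move window start to 4
  Position 6 ('e'): window [4,6] length 3
Longest substring with no repeats: "chde" with length 4

4


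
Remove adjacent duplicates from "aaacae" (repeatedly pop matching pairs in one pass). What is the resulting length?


Input: aaacae
Stack-based adjacent duplicate removal:
  Read 'a': push. Stack: a
  Read 'a': matches stack top 'a' => pop. Stack: (empty)
  Read 'a': push. Stack: a
  Read 'c': push. Stack: ac
  Read 'a': push. Stack: aca
  Read 'e': push. Stack: acae
Final stack: "acae" (length 4)

4


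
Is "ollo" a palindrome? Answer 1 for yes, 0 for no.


Input: ollo
Reversed: ollo
  Compare pos 0 ('o') with pos 3 ('o'): match
  Compare pos 1 ('l') with pos 2 ('l'): match
Result: palindrome

1


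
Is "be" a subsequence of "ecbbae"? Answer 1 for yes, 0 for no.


Check if "be" is a subsequence of "ecbbae"
Greedy scan:
  Position 0 ('e'): no match needed
  Position 1 ('c'): no match needed
  Position 2 ('b'): matches sub[0] = 'b'
  Position 3 ('b'): no match needed
  Position 4 ('a'): no match needed
  Position 5 ('e'): matches sub[1] = 'e'
All 2 characters matched => is a subsequence

1


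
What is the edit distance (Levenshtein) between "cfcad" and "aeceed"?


Computing edit distance: "cfcad" -> "aeceed"
DP table:
           a    e    c    e    e    d
      0    1    2    3    4    5    6
  c   1    1    2    2    3    4    5
  f   2    2    2    3    3    4    5
  c   3    3    3    2    3    4    5
  a   4    3    4    3    3    4    5
  d   5    4    4    4    4    4    4
Edit distance = dp[5][6] = 4

4


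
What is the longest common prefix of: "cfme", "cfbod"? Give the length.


Words: cfme, cfbod
  Position 0: all 'c' => match
  Position 1: all 'f' => match
  Position 2: ('m', 'b') => mismatch, stop
LCP = "cf" (length 2)

2


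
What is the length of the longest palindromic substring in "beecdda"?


Input: "beecdda"
Checking substrings for palindromes:
  [1:3] "ee" (len 2) => palindrome
  [4:6] "dd" (len 2) => palindrome
Longest palindromic substring: "ee" with length 2

2


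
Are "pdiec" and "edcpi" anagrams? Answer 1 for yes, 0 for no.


Strings: "pdiec", "edcpi"
Sorted first:  cdeip
Sorted second: cdeip
Sorted forms match => anagrams

1


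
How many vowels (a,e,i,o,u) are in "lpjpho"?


Input: lpjpho
Checking each character:
  'l' at position 0: consonant
  'p' at position 1: consonant
  'j' at position 2: consonant
  'p' at position 3: consonant
  'h' at position 4: consonant
  'o' at position 5: vowel (running total: 1)
Total vowels: 1

1


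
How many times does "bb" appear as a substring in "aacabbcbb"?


Searching for "bb" in "aacabbcbb"
Scanning each position:
  Position 0: "aa" => no
  Position 1: "ac" => no
  Position 2: "ca" => no
  Position 3: "ab" => no
  Position 4: "bb" => MATCH
  Position 5: "bc" => no
  Position 6: "cb" => no
  Position 7: "bb" => MATCH
Total occurrences: 2

2


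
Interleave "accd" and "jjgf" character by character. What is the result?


Interleaving "accd" and "jjgf":
  Position 0: 'a' from first, 'j' from second => "aj"
  Position 1: 'c' from first, 'j' from second => "cj"
  Position 2: 'c' from first, 'g' from second => "cg"
  Position 3: 'd' from first, 'f' from second => "df"
Result: ajcjcgdf

ajcjcgdf


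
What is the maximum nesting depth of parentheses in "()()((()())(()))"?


Input: "()()((()())(()))"
Tracking depth:
  Position 0 '(': depth becomes 1
  Position 1 ')': depth becomes 0
  Position 2 '(': depth becomes 1
  Position 3 ')': depth becomes 0
  Position 4 '(': depth becomes 1
  Position 5 '(': depth becomes 2
  Position 6 '(': depth becomes 3
  Position 7 ')': depth becomes 2
  Position 8 '(': depth becomes 3
  Position 9 ')': depth becomes 2
  Position 10 ')': depth becomes 1
  Position 11 '(': depth becomes 2
  Position 12 '(': depth becomes 3
  Position 13 ')': depth becomes 2
  Position 14 ')': depth becomes 1
  Position 15 ')': depth becomes 0
Maximum depth reached: 3

3


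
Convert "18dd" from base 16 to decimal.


Input: "18dd" in base 16
Positional expansion:
  Digit '1' (value 1) x 16^3 = 4096
  Digit '8' (value 8) x 16^2 = 2048
  Digit 'd' (value 13) x 16^1 = 208
  Digit 'd' (value 13) x 16^0 = 13
Sum = 6365

6365


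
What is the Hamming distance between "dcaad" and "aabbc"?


Comparing "dcaad" and "aabbc" position by position:
  Position 0: 'd' vs 'a' => differ
  Position 1: 'c' vs 'a' => differ
  Position 2: 'a' vs 'b' => differ
  Position 3: 'a' vs 'b' => differ
  Position 4: 'd' vs 'c' => differ
Total differences (Hamming distance): 5

5


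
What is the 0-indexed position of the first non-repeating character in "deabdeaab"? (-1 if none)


Input: deabdeaab
Character frequencies:
  'a': 3
  'b': 2
  'd': 2
  'e': 2
Scanning left to right for freq == 1:
  Position 0 ('d'): freq=2, skip
  Position 1 ('e'): freq=2, skip
  Position 2 ('a'): freq=3, skip
  Position 3 ('b'): freq=2, skip
  Position 4 ('d'): freq=2, skip
  Position 5 ('e'): freq=2, skip
  Position 6 ('a'): freq=3, skip
  Position 7 ('a'): freq=3, skip
  Position 8 ('b'): freq=2, skip
  No unique character found => answer = -1

-1


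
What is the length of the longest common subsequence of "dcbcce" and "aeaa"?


LCS of "dcbcce" and "aeaa"
DP table:
           a    e    a    a
      0    0    0    0    0
  d   0    0    0    0    0
  c   0    0    0    0    0
  b   0    0    0    0    0
  c   0    0    0    0    0
  c   0    0    0    0    0
  e   0    0    1    1    1
LCS length = dp[6][4] = 1

1


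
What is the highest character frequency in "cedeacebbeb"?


Input: cedeacebbeb
Character counts:
  'a': 1
  'b': 3
  'c': 2
  'd': 1
  'e': 4
Maximum frequency: 4

4


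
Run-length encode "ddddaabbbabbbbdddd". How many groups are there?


Input: ddddaabbbabbbbdddd
Scanning for consecutive runs:
  Group 1: 'd' x 4 (positions 0-3)
  Group 2: 'a' x 2 (positions 4-5)
  Group 3: 'b' x 3 (positions 6-8)
  Group 4: 'a' x 1 (positions 9-9)
  Group 5: 'b' x 4 (positions 10-13)
  Group 6: 'd' x 4 (positions 14-17)
Total groups: 6

6


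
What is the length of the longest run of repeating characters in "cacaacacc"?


Input: "cacaacacc"
Scanning for longest run:
  Position 1 ('a'): new char, reset run to 1
  Position 2 ('c'): new char, reset run to 1
  Position 3 ('a'): new char, reset run to 1
  Position 4 ('a'): continues run of 'a', length=2
  Position 5 ('c'): new char, reset run to 1
  Position 6 ('a'): new char, reset run to 1
  Position 7 ('c'): new char, reset run to 1
  Position 8 ('c'): continues run of 'c', length=2
Longest run: 'a' with length 2

2


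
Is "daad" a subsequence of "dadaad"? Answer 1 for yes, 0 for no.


Check if "daad" is a subsequence of "dadaad"
Greedy scan:
  Position 0 ('d'): matches sub[0] = 'd'
  Position 1 ('a'): matches sub[1] = 'a'
  Position 2 ('d'): no match needed
  Position 3 ('a'): matches sub[2] = 'a'
  Position 4 ('a'): no match needed
  Position 5 ('d'): matches sub[3] = 'd'
All 4 characters matched => is a subsequence

1


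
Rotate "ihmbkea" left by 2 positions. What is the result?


Input: "ihmbkea", rotate left by 2
First 2 characters: "ih"
Remaining characters: "mbkea"
Concatenate remaining + first: "mbkea" + "ih" = "mbkeaih"

mbkeaih


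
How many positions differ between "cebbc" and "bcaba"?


Comparing "cebbc" and "bcaba" position by position:
  Position 0: 'c' vs 'b' => DIFFER
  Position 1: 'e' vs 'c' => DIFFER
  Position 2: 'b' vs 'a' => DIFFER
  Position 3: 'b' vs 'b' => same
  Position 4: 'c' vs 'a' => DIFFER
Positions that differ: 4

4


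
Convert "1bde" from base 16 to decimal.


Input: "1bde" in base 16
Positional expansion:
  Digit '1' (value 1) x 16^3 = 4096
  Digit 'b' (value 11) x 16^2 = 2816
  Digit 'd' (value 13) x 16^1 = 208
  Digit 'e' (value 14) x 16^0 = 14
Sum = 7134

7134


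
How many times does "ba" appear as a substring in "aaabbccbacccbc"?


Searching for "ba" in "aaabbccbacccbc"
Scanning each position:
  Position 0: "aa" => no
  Position 1: "aa" => no
  Position 2: "ab" => no
  Position 3: "bb" => no
  Position 4: "bc" => no
  Position 5: "cc" => no
  Position 6: "cb" => no
  Position 7: "ba" => MATCH
  Position 8: "ac" => no
  Position 9: "cc" => no
  Position 10: "cc" => no
  Position 11: "cb" => no
  Position 12: "bc" => no
Total occurrences: 1

1


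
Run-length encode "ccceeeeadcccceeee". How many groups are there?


Input: ccceeeeadcccceeee
Scanning for consecutive runs:
  Group 1: 'c' x 3 (positions 0-2)
  Group 2: 'e' x 4 (positions 3-6)
  Group 3: 'a' x 1 (positions 7-7)
  Group 4: 'd' x 1 (positions 8-8)
  Group 5: 'c' x 4 (positions 9-12)
  Group 6: 'e' x 4 (positions 13-16)
Total groups: 6

6


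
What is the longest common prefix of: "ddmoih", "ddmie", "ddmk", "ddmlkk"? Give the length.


Words: ddmoih, ddmie, ddmk, ddmlkk
  Position 0: all 'd' => match
  Position 1: all 'd' => match
  Position 2: all 'm' => match
  Position 3: ('o', 'i', 'k', 'l') => mismatch, stop
LCP = "ddm" (length 3)

3


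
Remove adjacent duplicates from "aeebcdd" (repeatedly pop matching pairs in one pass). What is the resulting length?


Input: aeebcdd
Stack-based adjacent duplicate removal:
  Read 'a': push. Stack: a
  Read 'e': push. Stack: ae
  Read 'e': matches stack top 'e' => pop. Stack: a
  Read 'b': push. Stack: ab
  Read 'c': push. Stack: abc
  Read 'd': push. Stack: abcd
  Read 'd': matches stack top 'd' => pop. Stack: abc
Final stack: "abc" (length 3)

3


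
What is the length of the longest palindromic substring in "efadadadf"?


Input: "efadadadf"
Checking substrings for palindromes:
  [2:7] "adada" (len 5) => palindrome
  [3:8] "dadad" (len 5) => palindrome
  [2:5] "ada" (len 3) => palindrome
  [3:6] "dad" (len 3) => palindrome
  [4:7] "ada" (len 3) => palindrome
  [5:8] "dad" (len 3) => palindrome
Longest palindromic substring: "adada" with length 5

5


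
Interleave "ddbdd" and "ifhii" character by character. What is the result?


Interleaving "ddbdd" and "ifhii":
  Position 0: 'd' from first, 'i' from second => "di"
  Position 1: 'd' from first, 'f' from second => "df"
  Position 2: 'b' from first, 'h' from second => "bh"
  Position 3: 'd' from first, 'i' from second => "di"
  Position 4: 'd' from first, 'i' from second => "di"
Result: didfbhdidi

didfbhdidi


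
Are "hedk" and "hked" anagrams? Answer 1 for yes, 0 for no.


Strings: "hedk", "hked"
Sorted first:  dehk
Sorted second: dehk
Sorted forms match => anagrams

1


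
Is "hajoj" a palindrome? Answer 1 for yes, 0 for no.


Input: hajoj
Reversed: jojah
  Compare pos 0 ('h') with pos 4 ('j'): MISMATCH
  Compare pos 1 ('a') with pos 3 ('o'): MISMATCH
Result: not a palindrome

0


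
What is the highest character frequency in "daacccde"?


Input: daacccde
Character counts:
  'a': 2
  'c': 3
  'd': 2
  'e': 1
Maximum frequency: 3

3


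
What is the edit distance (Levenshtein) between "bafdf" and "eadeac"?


Computing edit distance: "bafdf" -> "eadeac"
DP table:
           e    a    d    e    a    c
      0    1    2    3    4    5    6
  b   1    1    2    3    4    5    6
  a   2    2    1    2    3    4    5
  f   3    3    2    2    3    4    5
  d   4    4    3    2    3    4    5
  f   5    5    4    3    3    4    5
Edit distance = dp[5][6] = 5

5


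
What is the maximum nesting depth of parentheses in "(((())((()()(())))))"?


Input: "(((())((()()(())))))"
Tracking depth:
  Position 0 '(': depth becomes 1
  Position 1 '(': depth becomes 2
  Position 2 '(': depth becomes 3
  Position 3 '(': depth becomes 4
  Position 4 ')': depth becomes 3
  Position 5 ')': depth becomes 2
  Position 6 '(': depth becomes 3
  Position 7 '(': depth becomes 4
  Position 8 '(': depth becomes 5
  Position 9 ')': depth becomes 4
  Position 10 '(': depth becomes 5
  Position 11 ')': depth becomes 4
  Position 12 '(': depth becomes 5
  Position 13 '(': depth becomes 6
  Position 14 ')': depth becomes 5
  Position 15 ')': depth becomes 4
  Position 16 ')': depth becomes 3
  Position 17 ')': depth becomes 2
  Position 18 ')': depth becomes 1
  Position 19 ')': depth becomes 0
Maximum depth reached: 6

6


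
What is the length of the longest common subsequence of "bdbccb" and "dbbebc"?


LCS of "bdbccb" and "dbbebc"
DP table:
           d    b    b    e    b    c
      0    0    0    0    0    0    0
  b   0    0    1    1    1    1    1
  d   0    1    1    1    1    1    1
  b   0    1    2    2    2    2    2
  c   0    1    2    2    2    2    3
  c   0    1    2    2    2    2    3
  b   0    1    2    3    3    3    3
LCS length = dp[6][6] = 3

3


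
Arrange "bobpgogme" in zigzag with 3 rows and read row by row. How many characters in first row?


Zigzag "bobpgogme" into 3 rows:
Placing characters:
  'b' => row 0
  'o' => row 1
  'b' => row 2
  'p' => row 1
  'g' => row 0
  'o' => row 1
  'g' => row 2
  'm' => row 1
  'e' => row 0
Rows:
  Row 0: "bge"
  Row 1: "opom"
  Row 2: "bg"
First row length: 3

3


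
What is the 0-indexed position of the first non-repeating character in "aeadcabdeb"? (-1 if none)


Input: aeadcabdeb
Character frequencies:
  'a': 3
  'b': 2
  'c': 1
  'd': 2
  'e': 2
Scanning left to right for freq == 1:
  Position 0 ('a'): freq=3, skip
  Position 1 ('e'): freq=2, skip
  Position 2 ('a'): freq=3, skip
  Position 3 ('d'): freq=2, skip
  Position 4 ('c'): unique! => answer = 4

4


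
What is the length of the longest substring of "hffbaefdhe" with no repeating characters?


Input: "hffbaefdhe"
Sliding window (track last position of each char):
  Position 0 ('h'): window [0,0] length 1 -- new best
  Position 1 ('f'): window [0,1] length 2 -- new best
  Position 2 ('f'): repeat (last at 1), move window start to 2
  Position 2 ('f'): window [2,2] length 1
  Position 3 ('b'): window [2,3] length 2
  Position 4 ('a'): window [2,4] length 3 -- new best
  Position 5 ('e'): window [2,5] length 4 -- new best
  Position 6 ('f'): repeat (last at 2), move window start to 3
  Position 6 ('f'): window [3,6] length 4
  Position 7 ('d'): window [3,7] length 5 -- new best
  Position 8 ('h'): window [3,8] length 6 -- new best
  Position 9 ('e'): repeat (last at 5), move window start to 6
  Position 9 ('e'): window [6,9] length 4
Longest substring with no repeats: "baefdh" with length 6

6


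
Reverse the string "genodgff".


Input: genodgff
Reading characters right to left:
  Position 7: 'f'
  Position 6: 'f'
  Position 5: 'g'
  Position 4: 'd'
  Position 3: 'o'
  Position 2: 'n'
  Position 1: 'e'
  Position 0: 'g'
Reversed: ffgdoneg

ffgdoneg


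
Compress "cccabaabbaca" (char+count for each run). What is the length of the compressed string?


Input: cccabaabbaca
Runs:
  'c' x 3 => "c3"
  'a' x 1 => "a1"
  'b' x 1 => "b1"
  'a' x 2 => "a2"
  'b' x 2 => "b2"
  'a' x 1 => "a1"
  'c' x 1 => "c1"
  'a' x 1 => "a1"
Compressed: "c3a1b1a2b2a1c1a1"
Compressed length: 16

16


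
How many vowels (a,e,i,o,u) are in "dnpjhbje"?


Input: dnpjhbje
Checking each character:
  'd' at position 0: consonant
  'n' at position 1: consonant
  'p' at position 2: consonant
  'j' at position 3: consonant
  'h' at position 4: consonant
  'b' at position 5: consonant
  'j' at position 6: consonant
  'e' at position 7: vowel (running total: 1)
Total vowels: 1

1


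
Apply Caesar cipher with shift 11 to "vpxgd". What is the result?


Caesar cipher: shift "vpxgd" by 11
  'v' (pos 21) + 11 = pos 6 = 'g'
  'p' (pos 15) + 11 = pos 0 = 'a'
  'x' (pos 23) + 11 = pos 8 = 'i'
  'g' (pos 6) + 11 = pos 17 = 'r'
  'd' (pos 3) + 11 = pos 14 = 'o'
Result: gairo

gairo


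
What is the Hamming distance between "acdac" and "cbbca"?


Comparing "acdac" and "cbbca" position by position:
  Position 0: 'a' vs 'c' => differ
  Position 1: 'c' vs 'b' => differ
  Position 2: 'd' vs 'b' => differ
  Position 3: 'a' vs 'c' => differ
  Position 4: 'c' vs 'a' => differ
Total differences (Hamming distance): 5

5


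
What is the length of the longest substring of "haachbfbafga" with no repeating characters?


Input: "haachbfbafga"
Sliding window (track last position of each char):
  Position 0 ('h'): window [0,0] length 1 -- new best
  Position 1 ('a'): window [0,1] length 2 -- new best
  Position 2 ('a'): repeat (last at 1), move window start to 2
  Position 2 ('a'): window [2,2] length 1
  Position 3 ('c'): window [2,3] length 2
  Position 4 ('h'): window [2,4] length 3 -- new best
  Position 5 ('b'): window [2,5] length 4 -- new best
  Position 6 ('f'): window [2,6] length 5 -- new best
  Position 7 ('b'): repeat (last at 5), move window start to 6
  Position 7 ('b'): window [6,7] length 2
  Position 8 ('a'): window [6,8] length 3
  Position 9 ('f'): repeat (last at 6), move window start to 7
  Position 9 ('f'): window [7,9] length 3
  Position 10 ('g'): window [7,10] length 4
  Position 11 ('a'): repeat (last at 8), move window start to 9
  Position 11 ('a'): window [9,11] length 3
Longest substring with no repeats: "achbf" with length 5

5


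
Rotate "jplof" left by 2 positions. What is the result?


Input: "jplof", rotate left by 2
First 2 characters: "jp"
Remaining characters: "lof"
Concatenate remaining + first: "lof" + "jp" = "lofjp"

lofjp


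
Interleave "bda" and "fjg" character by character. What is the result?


Interleaving "bda" and "fjg":
  Position 0: 'b' from first, 'f' from second => "bf"
  Position 1: 'd' from first, 'j' from second => "dj"
  Position 2: 'a' from first, 'g' from second => "ag"
Result: bfdjag

bfdjag


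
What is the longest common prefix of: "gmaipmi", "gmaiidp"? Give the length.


Words: gmaipmi, gmaiidp
  Position 0: all 'g' => match
  Position 1: all 'm' => match
  Position 2: all 'a' => match
  Position 3: all 'i' => match
  Position 4: ('p', 'i') => mismatch, stop
LCP = "gmai" (length 4)

4
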